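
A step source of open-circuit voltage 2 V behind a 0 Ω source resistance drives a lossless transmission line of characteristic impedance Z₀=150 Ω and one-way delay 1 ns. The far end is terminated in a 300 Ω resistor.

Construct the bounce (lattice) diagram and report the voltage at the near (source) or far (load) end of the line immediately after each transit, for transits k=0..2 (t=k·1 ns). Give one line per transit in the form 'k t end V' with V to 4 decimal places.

0 0 source 2.0000
1 1 load 2.6667
2 2 source 2.0000

Γ_L=0.333333, Γ_S=-1.000000; launch V₁=2·150/150=2.000000
k=0 src: V=2.0000
k=1 load: inc=2.000000, refl=2.000000·0.333333=0.6667; V=0.000000+2.000000+0.666667=2.6667
k=2 src: inc=0.666667, refl=0.666667·-1.000000=-0.6667; V=2.000000+0.666667+-0.666667=2.0000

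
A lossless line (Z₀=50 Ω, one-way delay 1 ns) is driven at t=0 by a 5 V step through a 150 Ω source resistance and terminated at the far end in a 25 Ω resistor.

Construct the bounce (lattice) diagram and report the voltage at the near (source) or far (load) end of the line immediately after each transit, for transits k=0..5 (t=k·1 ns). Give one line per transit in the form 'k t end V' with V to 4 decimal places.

0 0 source 1.2500
1 1 load 0.8333
2 2 source 0.6250
3 3 load 0.6944
4 4 source 0.7292
5 5 load 0.7176

Γ_L=-0.333333, Γ_S=0.500000; launch V₁=5·50/200=1.250000
k=0 src: V=1.2500
k=1 load: inc=1.250000, refl=1.250000·-0.333333=-0.4167; V=0.000000+1.250000+-0.416667=0.8333
k=2 src: inc=-0.416667, refl=-0.416667·0.500000=-0.2083; V=1.250000+-0.416667+-0.208333=0.6250
k=3 load: inc=-0.208333, refl=-0.208333·-0.333333=0.0694; V=0.833333+-0.208333+0.069444=0.6944
k=4 src: inc=0.069444, refl=0.069444·0.500000=0.0347; V=0.625000+0.069444+0.034722=0.7292
k=5 load: inc=0.034722, refl=0.034722·-0.333333=-0.0116; V=0.694444+0.034722+-0.011574=0.7176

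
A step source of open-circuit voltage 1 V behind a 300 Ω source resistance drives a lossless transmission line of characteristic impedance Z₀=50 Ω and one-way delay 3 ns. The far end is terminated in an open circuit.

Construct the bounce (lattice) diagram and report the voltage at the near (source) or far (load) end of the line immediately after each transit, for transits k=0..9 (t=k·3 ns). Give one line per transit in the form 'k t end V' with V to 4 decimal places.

0 0 source 0.1429
1 3 load 0.2857
2 6 source 0.3878
3 9 load 0.4898
4 12 source 0.5627
5 15 load 0.6356
6 18 source 0.6876
7 21 load 0.7397
8 24 source 0.7769
9 27 load 0.8141

Γ_L=1.000000, Γ_S=0.714286; launch V₁=1·50/350=0.142857
k=0 src: V=0.1429
k=1 load: inc=0.142857, refl=0.142857·1.000000=0.1429; V=0.000000+0.142857+0.142857=0.2857
k=2 src: inc=0.142857, refl=0.142857·0.714286=0.1020; V=0.142857+0.142857+0.102041=0.3878
k=3 load: inc=0.102041, refl=0.102041·1.000000=0.1020; V=0.285714+0.102041+0.102041=0.4898
k=4 src: inc=0.102041, refl=0.102041·0.714286=0.0729; V=0.387755+0.102041+0.072886=0.5627
k=5 load: inc=0.072886, refl=0.072886·1.000000=0.0729; V=0.489796+0.072886+0.072886=0.6356
k=6 src: inc=0.072886, refl=0.072886·0.714286=0.0521; V=0.562682+0.072886+0.052062=0.6876
k=7 load: inc=0.052062, refl=0.052062·1.000000=0.0521; V=0.635569+0.052062+0.052062=0.7397
k=8 src: inc=0.052062, refl=0.052062·0.714286=0.0372; V=0.687630+0.052062+0.037187=0.7769
k=9 load: inc=0.037187, refl=0.037187·1.000000=0.0372; V=0.739692+0.037187+0.037187=0.8141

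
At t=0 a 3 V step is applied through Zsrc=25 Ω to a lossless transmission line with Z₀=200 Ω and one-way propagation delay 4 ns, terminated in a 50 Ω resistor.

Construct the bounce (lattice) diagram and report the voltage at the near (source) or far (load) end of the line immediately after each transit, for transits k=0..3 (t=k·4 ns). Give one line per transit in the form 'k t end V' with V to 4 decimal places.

0 0 source 2.6667
1 4 load 1.0667
2 8 source 2.3111
3 12 load 1.5644

Γ_L=-0.600000, Γ_S=-0.777778; launch V₁=3·200/225=2.666667
k=0 src: V=2.6667
k=1 load: inc=2.666667, refl=2.666667·-0.600000=-1.6000; V=0.000000+2.666667+-1.600000=1.0667
k=2 src: inc=-1.600000, refl=-1.600000·-0.777778=1.2444; V=2.666667+-1.600000+1.244444=2.3111
k=3 load: inc=1.244444, refl=1.244444·-0.600000=-0.7467; V=1.066667+1.244444+-0.746667=1.5644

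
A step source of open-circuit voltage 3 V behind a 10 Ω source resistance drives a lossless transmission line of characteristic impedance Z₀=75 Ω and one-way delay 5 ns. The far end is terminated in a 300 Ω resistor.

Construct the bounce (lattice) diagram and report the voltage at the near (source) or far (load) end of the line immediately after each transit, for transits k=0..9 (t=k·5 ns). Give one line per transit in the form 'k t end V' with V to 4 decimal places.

0 0 source 2.6471
1 5 load 4.2353
2 10 source 3.0208
3 15 load 2.2920
4 20 source 2.8493
5 25 load 3.1837
6 30 source 2.9280
7 35 load 2.7746
8 40 source 2.8919
9 45 load 2.9623

Γ_L=0.600000, Γ_S=-0.764706; launch V₁=3·75/85=2.647059
k=0 src: V=2.6471
k=1 load: inc=2.647059, refl=2.647059·0.600000=1.5882; V=0.000000+2.647059+1.588235=4.2353
k=2 src: inc=1.588235, refl=1.588235·-0.764706=-1.2145; V=2.647059+1.588235+-1.214533=3.0208
k=3 load: inc=-1.214533, refl=-1.214533·0.600000=-0.7287; V=4.235294+-1.214533+-0.728720=2.2920
k=4 src: inc=-0.728720, refl=-0.728720·-0.764706=0.5573; V=3.020761+-0.728720+0.557256=2.8493
k=5 load: inc=0.557256, refl=0.557256·0.600000=0.3344; V=2.292042+0.557256+0.334354=3.1837
k=6 src: inc=0.334354, refl=0.334354·-0.764706=-0.2557; V=2.849298+0.334354+-0.255682=2.9280
k=7 load: inc=-0.255682, refl=-0.255682·0.600000=-0.1534; V=3.183652+-0.255682+-0.153409=2.7746
k=8 src: inc=-0.153409, refl=-0.153409·-0.764706=0.1173; V=2.927969+-0.153409+0.117313=2.8919
k=9 load: inc=0.117313, refl=0.117313·0.600000=0.0704; V=2.774560+0.117313+0.070388=2.9623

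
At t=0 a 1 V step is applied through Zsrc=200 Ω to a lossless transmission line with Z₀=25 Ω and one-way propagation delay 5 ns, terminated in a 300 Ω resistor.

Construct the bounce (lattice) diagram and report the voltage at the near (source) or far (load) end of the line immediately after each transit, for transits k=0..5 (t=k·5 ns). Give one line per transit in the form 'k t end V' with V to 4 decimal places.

Γ_L=0.846154, Γ_S=0.777778; launch V₁=1·25/225=0.111111
k=0 src: V=0.1111
k=1 load: inc=0.111111, refl=0.111111·0.846154=0.0940; V=0.000000+0.111111+0.094017=0.2051
k=2 src: inc=0.094017, refl=0.094017·0.777778=0.0731; V=0.111111+0.094017+0.073124=0.2783
k=3 load: inc=0.073124, refl=0.073124·0.846154=0.0619; V=0.205128+0.073124+0.061874=0.3401
k=4 src: inc=0.061874, refl=0.061874·0.777778=0.0481; V=0.278253+0.061874+0.048125=0.3883
k=5 load: inc=0.048125, refl=0.048125·0.846154=0.0407; V=0.340127+0.048125+0.040721=0.4290

0 0 source 0.1111
1 5 load 0.2051
2 10 source 0.2783
3 15 load 0.3401
4 20 source 0.3883
5 25 load 0.4290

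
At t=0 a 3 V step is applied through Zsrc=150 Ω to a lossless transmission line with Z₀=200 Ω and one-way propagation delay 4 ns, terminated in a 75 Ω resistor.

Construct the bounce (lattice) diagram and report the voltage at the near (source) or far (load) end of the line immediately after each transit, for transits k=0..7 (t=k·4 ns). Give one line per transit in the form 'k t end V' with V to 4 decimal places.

0 0 source 1.7143
1 4 load 0.9351
2 8 source 1.0464
3 12 load 0.9958
4 16 source 1.0030
5 20 load 0.9997
6 24 source 1.0002
7 28 load 1.0000

Γ_L=-0.454545, Γ_S=-0.142857; launch V₁=3·200/350=1.714286
k=0 src: V=1.7143
k=1 load: inc=1.714286, refl=1.714286·-0.454545=-0.7792; V=0.000000+1.714286+-0.779221=0.9351
k=2 src: inc=-0.779221, refl=-0.779221·-0.142857=0.1113; V=1.714286+-0.779221+0.111317=1.0464
k=3 load: inc=0.111317, refl=0.111317·-0.454545=-0.0506; V=0.935065+0.111317+-0.050599=0.9958
k=4 src: inc=-0.050599, refl=-0.050599·-0.142857=0.0072; V=1.046382+-0.050599+0.007228=1.0030
k=5 load: inc=0.007228, refl=0.007228·-0.454545=-0.0033; V=0.995783+0.007228+-0.003286=0.9997
k=6 src: inc=-0.003286, refl=-0.003286·-0.142857=0.0005; V=1.003012+-0.003286+0.000469=1.0002
k=7 load: inc=0.000469, refl=0.000469·-0.454545=-0.0002; V=0.999726+0.000469+-0.000213=1.0000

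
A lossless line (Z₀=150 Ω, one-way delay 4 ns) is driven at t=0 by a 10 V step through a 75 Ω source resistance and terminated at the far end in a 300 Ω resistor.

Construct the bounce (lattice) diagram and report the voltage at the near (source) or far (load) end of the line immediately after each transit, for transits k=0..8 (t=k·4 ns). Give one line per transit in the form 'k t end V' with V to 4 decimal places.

0 0 source 6.6667
1 4 load 8.8889
2 8 source 8.1481
3 12 load 7.9012
4 16 source 7.9835
5 20 load 8.0110
6 24 source 8.0018
7 28 load 7.9988
8 32 source 7.9998

Γ_L=0.333333, Γ_S=-0.333333; launch V₁=10·150/225=6.666667
k=0 src: V=6.6667
k=1 load: inc=6.666667, refl=6.666667·0.333333=2.2222; V=0.000000+6.666667+2.222222=8.8889
k=2 src: inc=2.222222, refl=2.222222·-0.333333=-0.7407; V=6.666667+2.222222+-0.740741=8.1481
k=3 load: inc=-0.740741, refl=-0.740741·0.333333=-0.2469; V=8.888889+-0.740741+-0.246914=7.9012
k=4 src: inc=-0.246914, refl=-0.246914·-0.333333=0.0823; V=8.148148+-0.246914+0.082305=7.9835
k=5 load: inc=0.082305, refl=0.082305·0.333333=0.0274; V=7.901235+0.082305+0.027435=8.0110
k=6 src: inc=0.027435, refl=0.027435·-0.333333=-0.0091; V=7.983539+0.027435+-0.009145=8.0018
k=7 load: inc=-0.009145, refl=-0.009145·0.333333=-0.0030; V=8.010974+-0.009145+-0.003048=7.9988
k=8 src: inc=-0.003048, refl=-0.003048·-0.333333=0.0010; V=8.001829+-0.003048+0.001016=7.9998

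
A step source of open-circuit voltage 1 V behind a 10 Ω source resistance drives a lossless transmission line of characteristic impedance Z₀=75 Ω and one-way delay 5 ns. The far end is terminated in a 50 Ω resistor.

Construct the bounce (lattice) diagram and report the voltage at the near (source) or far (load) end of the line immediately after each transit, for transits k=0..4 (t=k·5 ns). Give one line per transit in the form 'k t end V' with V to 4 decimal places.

0 0 source 0.8824
1 5 load 0.7059
2 10 source 0.8408
3 15 load 0.8138
4 20 source 0.8345

Γ_L=-0.200000, Γ_S=-0.764706; launch V₁=1·75/85=0.882353
k=0 src: V=0.8824
k=1 load: inc=0.882353, refl=0.882353·-0.200000=-0.1765; V=0.000000+0.882353+-0.176471=0.7059
k=2 src: inc=-0.176471, refl=-0.176471·-0.764706=0.1349; V=0.882353+-0.176471+0.134948=0.8408
k=3 load: inc=0.134948, refl=0.134948·-0.200000=-0.0270; V=0.705882+0.134948+-0.026990=0.8138
k=4 src: inc=-0.026990, refl=-0.026990·-0.764706=0.0206; V=0.840830+-0.026990+0.020639=0.8345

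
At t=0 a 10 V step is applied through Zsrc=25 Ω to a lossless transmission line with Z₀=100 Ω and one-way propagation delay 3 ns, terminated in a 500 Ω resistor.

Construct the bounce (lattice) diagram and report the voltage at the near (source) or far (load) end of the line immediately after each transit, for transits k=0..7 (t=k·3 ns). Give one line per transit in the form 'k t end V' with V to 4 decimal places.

Γ_L=0.666667, Γ_S=-0.600000; launch V₁=10·100/125=8.000000
k=0 src: V=8.0000
k=1 load: inc=8.000000, refl=8.000000·0.666667=5.3333; V=0.000000+8.000000+5.333333=13.3333
k=2 src: inc=5.333333, refl=5.333333·-0.600000=-3.2000; V=8.000000+5.333333+-3.200000=10.1333
k=3 load: inc=-3.200000, refl=-3.200000·0.666667=-2.1333; V=13.333333+-3.200000+-2.133333=8.0000
k=4 src: inc=-2.133333, refl=-2.133333·-0.600000=1.2800; V=10.133333+-2.133333+1.280000=9.2800
k=5 load: inc=1.280000, refl=1.280000·0.666667=0.8533; V=8.000000+1.280000+0.853333=10.1333
k=6 src: inc=0.853333, refl=0.853333·-0.600000=-0.5120; V=9.280000+0.853333+-0.512000=9.6213
k=7 load: inc=-0.512000, refl=-0.512000·0.666667=-0.3413; V=10.133333+-0.512000+-0.341333=9.2800

0 0 source 8.0000
1 3 load 13.3333
2 6 source 10.1333
3 9 load 8.0000
4 12 source 9.2800
5 15 load 10.1333
6 18 source 9.6213
7 21 load 9.2800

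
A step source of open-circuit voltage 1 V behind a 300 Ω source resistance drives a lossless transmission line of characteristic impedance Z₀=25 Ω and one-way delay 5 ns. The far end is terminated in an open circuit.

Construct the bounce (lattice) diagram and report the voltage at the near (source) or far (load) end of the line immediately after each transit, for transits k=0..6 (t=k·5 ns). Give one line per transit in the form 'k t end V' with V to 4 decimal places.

Γ_L=1.000000, Γ_S=0.846154; launch V₁=1·25/325=0.076923
k=0 src: V=0.0769
k=1 load: inc=0.076923, refl=0.076923·1.000000=0.0769; V=0.000000+0.076923+0.076923=0.1538
k=2 src: inc=0.076923, refl=0.076923·0.846154=0.0651; V=0.076923+0.076923+0.065089=0.2189
k=3 load: inc=0.065089, refl=0.065089·1.000000=0.0651; V=0.153846+0.065089+0.065089=0.2840
k=4 src: inc=0.065089, refl=0.065089·0.846154=0.0551; V=0.218935+0.065089+0.055075=0.3391
k=5 load: inc=0.055075, refl=0.055075·1.000000=0.0551; V=0.284024+0.055075+0.055075=0.3942
k=6 src: inc=0.055075, refl=0.055075·0.846154=0.0466; V=0.339099+0.055075+0.046602=0.4408

0 0 source 0.0769
1 5 load 0.1538
2 10 source 0.2189
3 15 load 0.2840
4 20 source 0.3391
5 25 load 0.3942
6 30 source 0.4408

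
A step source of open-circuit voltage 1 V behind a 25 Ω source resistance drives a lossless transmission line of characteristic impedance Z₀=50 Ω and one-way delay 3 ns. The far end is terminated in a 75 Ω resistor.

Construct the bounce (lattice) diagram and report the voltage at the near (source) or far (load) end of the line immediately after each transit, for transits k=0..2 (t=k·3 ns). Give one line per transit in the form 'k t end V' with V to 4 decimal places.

0 0 source 0.6667
1 3 load 0.8000
2 6 source 0.7556

Γ_L=0.200000, Γ_S=-0.333333; launch V₁=1·50/75=0.666667
k=0 src: V=0.6667
k=1 load: inc=0.666667, refl=0.666667·0.200000=0.1333; V=0.000000+0.666667+0.133333=0.8000
k=2 src: inc=0.133333, refl=0.133333·-0.333333=-0.0444; V=0.666667+0.133333+-0.044444=0.7556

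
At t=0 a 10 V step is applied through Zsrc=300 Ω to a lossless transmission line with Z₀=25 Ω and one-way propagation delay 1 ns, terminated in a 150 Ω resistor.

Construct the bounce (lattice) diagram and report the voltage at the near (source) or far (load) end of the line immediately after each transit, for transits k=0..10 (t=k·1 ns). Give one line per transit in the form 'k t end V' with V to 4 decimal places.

0 0 source 0.7692
1 1 load 1.3187
2 2 source 1.7836
3 3 load 2.1157
4 4 source 2.3967
5 5 load 2.5974
6 6 source 2.7672
7 7 load 2.8885
8 8 source 2.9912
9 9 load 3.0645
10 10 source 3.1265

Γ_L=0.714286, Γ_S=0.846154; launch V₁=10·25/325=0.769231
k=0 src: V=0.7692
k=1 load: inc=0.769231, refl=0.769231·0.714286=0.5495; V=0.000000+0.769231+0.549451=1.3187
k=2 src: inc=0.549451, refl=0.549451·0.846154=0.4649; V=0.769231+0.549451+0.464920=1.7836
k=3 load: inc=0.464920, refl=0.464920·0.714286=0.3321; V=1.318681+0.464920+0.332085=2.1157
k=4 src: inc=0.332085, refl=0.332085·0.846154=0.2810; V=1.783601+0.332085+0.280995=2.3967
k=5 load: inc=0.280995, refl=0.280995·0.714286=0.2007; V=2.115687+0.280995+0.200711=2.5974
k=6 src: inc=0.200711, refl=0.200711·0.846154=0.1698; V=2.396682+0.200711+0.169832=2.7672
k=7 load: inc=0.169832, refl=0.169832·0.714286=0.1213; V=2.597393+0.169832+0.121309=2.8885
k=8 src: inc=0.121309, refl=0.121309·0.846154=0.1026; V=2.767225+0.121309+0.102646=2.9912
k=9 load: inc=0.102646, refl=0.102646·0.714286=0.0733; V=2.888534+0.102646+0.073319=3.0645
k=10 src: inc=0.073319, refl=0.073319·0.846154=0.0620; V=2.991180+0.073319+0.062039=3.1265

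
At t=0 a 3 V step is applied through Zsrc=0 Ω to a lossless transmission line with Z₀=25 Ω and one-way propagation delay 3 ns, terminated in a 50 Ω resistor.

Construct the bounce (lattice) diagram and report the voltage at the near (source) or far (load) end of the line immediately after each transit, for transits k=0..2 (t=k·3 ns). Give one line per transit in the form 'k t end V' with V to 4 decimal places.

0 0 source 3.0000
1 3 load 4.0000
2 6 source 3.0000

Γ_L=0.333333, Γ_S=-1.000000; launch V₁=3·25/25=3.000000
k=0 src: V=3.0000
k=1 load: inc=3.000000, refl=3.000000·0.333333=1.0000; V=0.000000+3.000000+1.000000=4.0000
k=2 src: inc=1.000000, refl=1.000000·-1.000000=-1.0000; V=3.000000+1.000000+-1.000000=3.0000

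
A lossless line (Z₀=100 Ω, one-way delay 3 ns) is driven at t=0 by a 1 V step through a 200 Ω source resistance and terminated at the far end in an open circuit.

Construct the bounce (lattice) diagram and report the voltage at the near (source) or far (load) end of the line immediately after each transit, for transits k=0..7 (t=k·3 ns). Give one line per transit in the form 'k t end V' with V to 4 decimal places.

Γ_L=1.000000, Γ_S=0.333333; launch V₁=1·100/300=0.333333
k=0 src: V=0.3333
k=1 load: inc=0.333333, refl=0.333333·1.000000=0.3333; V=0.000000+0.333333+0.333333=0.6667
k=2 src: inc=0.333333, refl=0.333333·0.333333=0.1111; V=0.333333+0.333333+0.111111=0.7778
k=3 load: inc=0.111111, refl=0.111111·1.000000=0.1111; V=0.666667+0.111111+0.111111=0.8889
k=4 src: inc=0.111111, refl=0.111111·0.333333=0.0370; V=0.777778+0.111111+0.037037=0.9259
k=5 load: inc=0.037037, refl=0.037037·1.000000=0.0370; V=0.888889+0.037037+0.037037=0.9630
k=6 src: inc=0.037037, refl=0.037037·0.333333=0.0123; V=0.925926+0.037037+0.012346=0.9753
k=7 load: inc=0.012346, refl=0.012346·1.000000=0.0123; V=0.962963+0.012346+0.012346=0.9877

0 0 source 0.3333
1 3 load 0.6667
2 6 source 0.7778
3 9 load 0.8889
4 12 source 0.9259
5 15 load 0.9630
6 18 source 0.9753
7 21 load 0.9877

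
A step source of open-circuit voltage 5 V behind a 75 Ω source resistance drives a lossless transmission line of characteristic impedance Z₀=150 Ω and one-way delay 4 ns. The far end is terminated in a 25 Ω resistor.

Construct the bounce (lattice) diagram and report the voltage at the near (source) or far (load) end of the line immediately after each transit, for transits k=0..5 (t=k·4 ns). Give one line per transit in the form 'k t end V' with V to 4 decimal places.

0 0 source 3.3333
1 4 load 0.9524
2 8 source 1.7460
3 12 load 1.1791
4 16 source 1.3681
5 20 load 1.2331

Γ_L=-0.714286, Γ_S=-0.333333; launch V₁=5·150/225=3.333333
k=0 src: V=3.3333
k=1 load: inc=3.333333, refl=3.333333·-0.714286=-2.3810; V=0.000000+3.333333+-2.380952=0.9524
k=2 src: inc=-2.380952, refl=-2.380952·-0.333333=0.7937; V=3.333333+-2.380952+0.793651=1.7460
k=3 load: inc=0.793651, refl=0.793651·-0.714286=-0.5669; V=0.952381+0.793651+-0.566893=1.1791
k=4 src: inc=-0.566893, refl=-0.566893·-0.333333=0.1890; V=1.746032+-0.566893+0.188964=1.3681
k=5 load: inc=0.188964, refl=0.188964·-0.714286=-0.1350; V=1.179138+0.188964+-0.134975=1.2331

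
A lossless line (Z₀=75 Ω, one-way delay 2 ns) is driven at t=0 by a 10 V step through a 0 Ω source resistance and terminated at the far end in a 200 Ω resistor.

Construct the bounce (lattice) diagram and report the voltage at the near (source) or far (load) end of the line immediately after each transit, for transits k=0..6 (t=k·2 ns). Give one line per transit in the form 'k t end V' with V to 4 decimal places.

0 0 source 10.0000
1 2 load 14.5455
2 4 source 10.0000
3 6 load 7.9339
4 8 source 10.0000
5 10 load 10.9391
6 12 source 10.0000

Γ_L=0.454545, Γ_S=-1.000000; launch V₁=10·75/75=10.000000
k=0 src: V=10.0000
k=1 load: inc=10.000000, refl=10.000000·0.454545=4.5455; V=0.000000+10.000000+4.545455=14.5455
k=2 src: inc=4.545455, refl=4.545455·-1.000000=-4.5455; V=10.000000+4.545455+-4.545455=10.0000
k=3 load: inc=-4.545455, refl=-4.545455·0.454545=-2.0661; V=14.545455+-4.545455+-2.066116=7.9339
k=4 src: inc=-2.066116, refl=-2.066116·-1.000000=2.0661; V=10.000000+-2.066116+2.066116=10.0000
k=5 load: inc=2.066116, refl=2.066116·0.454545=0.9391; V=7.933884+2.066116+0.939144=10.9391
k=6 src: inc=0.939144, refl=0.939144·-1.000000=-0.9391; V=10.000000+0.939144+-0.939144=10.0000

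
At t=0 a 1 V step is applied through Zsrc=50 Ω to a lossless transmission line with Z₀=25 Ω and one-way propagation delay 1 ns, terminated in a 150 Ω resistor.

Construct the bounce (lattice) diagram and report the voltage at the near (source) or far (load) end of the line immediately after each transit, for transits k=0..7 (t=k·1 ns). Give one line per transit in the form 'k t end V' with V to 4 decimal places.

Γ_L=0.714286, Γ_S=0.333333; launch V₁=1·25/75=0.333333
k=0 src: V=0.3333
k=1 load: inc=0.333333, refl=0.333333·0.714286=0.2381; V=0.000000+0.333333+0.238095=0.5714
k=2 src: inc=0.238095, refl=0.238095·0.333333=0.0794; V=0.333333+0.238095+0.079365=0.6508
k=3 load: inc=0.079365, refl=0.079365·0.714286=0.0567; V=0.571429+0.079365+0.056689=0.7075
k=4 src: inc=0.056689, refl=0.056689·0.333333=0.0189; V=0.650794+0.056689+0.018896=0.7264
k=5 load: inc=0.018896, refl=0.018896·0.714286=0.0135; V=0.707483+0.018896+0.013497=0.7399
k=6 src: inc=0.013497, refl=0.013497·0.333333=0.0045; V=0.726379+0.013497+0.004499=0.7444
k=7 load: inc=0.004499, refl=0.004499·0.714286=0.0032; V=0.739877+0.004499+0.003214=0.7476

0 0 source 0.3333
1 1 load 0.5714
2 2 source 0.6508
3 3 load 0.7075
4 4 source 0.7264
5 5 load 0.7399
6 6 source 0.7444
7 7 load 0.7476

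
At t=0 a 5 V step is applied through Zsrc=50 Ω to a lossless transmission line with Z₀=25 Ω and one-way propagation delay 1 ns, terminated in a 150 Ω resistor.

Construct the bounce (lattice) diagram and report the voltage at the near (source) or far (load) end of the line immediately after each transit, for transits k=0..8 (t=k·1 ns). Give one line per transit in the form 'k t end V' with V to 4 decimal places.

Γ_L=0.714286, Γ_S=0.333333; launch V₁=5·25/75=1.666667
k=0 src: V=1.6667
k=1 load: inc=1.666667, refl=1.666667·0.714286=1.1905; V=0.000000+1.666667+1.190476=2.8571
k=2 src: inc=1.190476, refl=1.190476·0.333333=0.3968; V=1.666667+1.190476+0.396825=3.2540
k=3 load: inc=0.396825, refl=0.396825·0.714286=0.2834; V=2.857143+0.396825+0.283447=3.5374
k=4 src: inc=0.283447, refl=0.283447·0.333333=0.0945; V=3.253968+0.283447+0.094482=3.6319
k=5 load: inc=0.094482, refl=0.094482·0.714286=0.0675; V=3.537415+0.094482+0.067487=3.6994
k=6 src: inc=0.067487, refl=0.067487·0.333333=0.0225; V=3.631897+0.067487+0.022496=3.7219
k=7 load: inc=0.022496, refl=0.022496·0.714286=0.0161; V=3.699385+0.022496+0.016068=3.7379
k=8 src: inc=0.016068, refl=0.016068·0.333333=0.0054; V=3.721880+0.016068+0.005356=3.7433

0 0 source 1.6667
1 1 load 2.8571
2 2 source 3.2540
3 3 load 3.5374
4 4 source 3.6319
5 5 load 3.6994
6 6 source 3.7219
7 7 load 3.7379
8 8 source 3.7433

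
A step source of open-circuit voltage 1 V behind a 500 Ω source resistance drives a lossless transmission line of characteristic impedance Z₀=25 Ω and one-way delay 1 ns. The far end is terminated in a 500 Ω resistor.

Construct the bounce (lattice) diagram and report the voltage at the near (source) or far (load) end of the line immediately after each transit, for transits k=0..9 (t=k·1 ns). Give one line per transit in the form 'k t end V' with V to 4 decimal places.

0 0 source 0.0476
1 1 load 0.0907
2 2 source 0.1297
3 3 load 0.1650
4 4 source 0.1969
5 5 load 0.2257
6 6 source 0.2519
7 7 load 0.2755
8 8 source 0.2969
9 9 load 0.3162

Γ_L=0.904762, Γ_S=0.904762; launch V₁=1·25/525=0.047619
k=0 src: V=0.0476
k=1 load: inc=0.047619, refl=0.047619·0.904762=0.0431; V=0.000000+0.047619+0.043084=0.0907
k=2 src: inc=0.043084, refl=0.043084·0.904762=0.0390; V=0.047619+0.043084+0.038981=0.1297
k=3 load: inc=0.038981, refl=0.038981·0.904762=0.0353; V=0.090703+0.038981+0.035268=0.1650
k=4 src: inc=0.035268, refl=0.035268·0.904762=0.0319; V=0.129684+0.035268+0.031909=0.1969
k=5 load: inc=0.031909, refl=0.031909·0.904762=0.0289; V=0.164952+0.031909+0.028870=0.2257
k=6 src: inc=0.028870, refl=0.028870·0.904762=0.0261; V=0.196861+0.028870+0.026121=0.2519
k=7 load: inc=0.026121, refl=0.026121·0.904762=0.0236; V=0.225732+0.026121+0.023633=0.2755
k=8 src: inc=0.023633, refl=0.023633·0.904762=0.0214; V=0.251852+0.023633+0.021382=0.2969
k=9 load: inc=0.021382, refl=0.021382·0.904762=0.0193; V=0.275485+0.021382+0.019346=0.3162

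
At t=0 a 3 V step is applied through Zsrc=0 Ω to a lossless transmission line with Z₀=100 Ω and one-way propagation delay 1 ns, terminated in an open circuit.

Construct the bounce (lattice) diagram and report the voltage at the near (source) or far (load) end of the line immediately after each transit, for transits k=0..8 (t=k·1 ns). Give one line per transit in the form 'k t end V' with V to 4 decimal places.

Γ_L=1.000000, Γ_S=-1.000000; launch V₁=3·100/100=3.000000
k=0 src: V=3.0000
k=1 load: inc=3.000000, refl=3.000000·1.000000=3.0000; V=0.000000+3.000000+3.000000=6.0000
k=2 src: inc=3.000000, refl=3.000000·-1.000000=-3.0000; V=3.000000+3.000000+-3.000000=3.0000
k=3 load: inc=-3.000000, refl=-3.000000·1.000000=-3.0000; V=6.000000+-3.000000+-3.000000=0.0000
k=4 src: inc=-3.000000, refl=-3.000000·-1.000000=3.0000; V=3.000000+-3.000000+3.000000=3.0000
k=5 load: inc=3.000000, refl=3.000000·1.000000=3.0000; V=0.000000+3.000000+3.000000=6.0000
k=6 src: inc=3.000000, refl=3.000000·-1.000000=-3.0000; V=3.000000+3.000000+-3.000000=3.0000
k=7 load: inc=-3.000000, refl=-3.000000·1.000000=-3.0000; V=6.000000+-3.000000+-3.000000=0.0000
k=8 src: inc=-3.000000, refl=-3.000000·-1.000000=3.0000; V=3.000000+-3.000000+3.000000=3.0000

0 0 source 3.0000
1 1 load 6.0000
2 2 source 3.0000
3 3 load 0.0000
4 4 source 3.0000
5 5 load 6.0000
6 6 source 3.0000
7 7 load 0.0000
8 8 source 3.0000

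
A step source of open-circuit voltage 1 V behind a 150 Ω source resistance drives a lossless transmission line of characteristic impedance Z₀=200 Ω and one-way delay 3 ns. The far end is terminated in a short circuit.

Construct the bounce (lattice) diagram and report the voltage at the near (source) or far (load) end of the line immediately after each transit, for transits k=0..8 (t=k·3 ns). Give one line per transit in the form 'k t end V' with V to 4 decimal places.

0 0 source 0.5714
1 3 load 0.0000
2 6 source 0.0816
3 9 load 0.0000
4 12 source 0.0117
5 15 load 0.0000
6 18 source 0.0017
7 21 load 0.0000
8 24 source 0.0002

Γ_L=-1.000000, Γ_S=-0.142857; launch V₁=1·200/350=0.571429
k=0 src: V=0.5714
k=1 load: inc=0.571429, refl=0.571429·-1.000000=-0.5714; V=0.000000+0.571429+-0.571429=0.0000
k=2 src: inc=-0.571429, refl=-0.571429·-0.142857=0.0816; V=0.571429+-0.571429+0.081633=0.0816
k=3 load: inc=0.081633, refl=0.081633·-1.000000=-0.0816; V=0.000000+0.081633+-0.081633=0.0000
k=4 src: inc=-0.081633, refl=-0.081633·-0.142857=0.0117; V=0.081633+-0.081633+0.011662=0.0117
k=5 load: inc=0.011662, refl=0.011662·-1.000000=-0.0117; V=0.000000+0.011662+-0.011662=0.0000
k=6 src: inc=-0.011662, refl=-0.011662·-0.142857=0.0017; V=0.011662+-0.011662+0.001666=0.0017
k=7 load: inc=0.001666, refl=0.001666·-1.000000=-0.0017; V=0.000000+0.001666+-0.001666=0.0000
k=8 src: inc=-0.001666, refl=-0.001666·-0.142857=0.0002; V=0.001666+-0.001666+0.000238=0.0002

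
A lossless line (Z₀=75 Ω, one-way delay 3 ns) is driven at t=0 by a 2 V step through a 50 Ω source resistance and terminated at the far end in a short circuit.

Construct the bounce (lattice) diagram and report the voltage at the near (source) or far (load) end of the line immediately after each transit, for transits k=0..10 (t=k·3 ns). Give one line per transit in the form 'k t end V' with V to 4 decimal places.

Γ_L=-1.000000, Γ_S=-0.200000; launch V₁=2·75/125=1.200000
k=0 src: V=1.2000
k=1 load: inc=1.200000, refl=1.200000·-1.000000=-1.2000; V=0.000000+1.200000+-1.200000=0.0000
k=2 src: inc=-1.200000, refl=-1.200000·-0.200000=0.2400; V=1.200000+-1.200000+0.240000=0.2400
k=3 load: inc=0.240000, refl=0.240000·-1.000000=-0.2400; V=0.000000+0.240000+-0.240000=0.0000
k=4 src: inc=-0.240000, refl=-0.240000·-0.200000=0.0480; V=0.240000+-0.240000+0.048000=0.0480
k=5 load: inc=0.048000, refl=0.048000·-1.000000=-0.0480; V=0.000000+0.048000+-0.048000=0.0000
k=6 src: inc=-0.048000, refl=-0.048000·-0.200000=0.0096; V=0.048000+-0.048000+0.009600=0.0096
k=7 load: inc=0.009600, refl=0.009600·-1.000000=-0.0096; V=0.000000+0.009600+-0.009600=0.0000
k=8 src: inc=-0.009600, refl=-0.009600·-0.200000=0.0019; V=0.009600+-0.009600+0.001920=0.0019
k=9 load: inc=0.001920, refl=0.001920·-1.000000=-0.0019; V=0.000000+0.001920+-0.001920=0.0000
k=10 src: inc=-0.001920, refl=-0.001920·-0.200000=0.0004; V=0.001920+-0.001920+0.000384=0.0004

0 0 source 1.2000
1 3 load 0.0000
2 6 source 0.2400
3 9 load 0.0000
4 12 source 0.0480
5 15 load 0.0000
6 18 source 0.0096
7 21 load 0.0000
8 24 source 0.0019
9 27 load 0.0000
10 30 source 0.0004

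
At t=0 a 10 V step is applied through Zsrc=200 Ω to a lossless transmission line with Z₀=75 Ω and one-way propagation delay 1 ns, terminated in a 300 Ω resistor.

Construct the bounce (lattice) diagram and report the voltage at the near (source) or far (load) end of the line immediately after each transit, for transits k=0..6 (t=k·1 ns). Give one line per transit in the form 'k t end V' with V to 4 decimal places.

Γ_L=0.600000, Γ_S=0.454545; launch V₁=10·75/275=2.727273
k=0 src: V=2.7273
k=1 load: inc=2.727273, refl=2.727273·0.600000=1.6364; V=0.000000+2.727273+1.636364=4.3636
k=2 src: inc=1.636364, refl=1.636364·0.454545=0.7438; V=2.727273+1.636364+0.743802=5.1074
k=3 load: inc=0.743802, refl=0.743802·0.600000=0.4463; V=4.363636+0.743802+0.446281=5.5537
k=4 src: inc=0.446281, refl=0.446281·0.454545=0.2029; V=5.107438+0.446281+0.202855=5.7566
k=5 load: inc=0.202855, refl=0.202855·0.600000=0.1217; V=5.553719+0.202855+0.121713=5.8783
k=6 src: inc=0.121713, refl=0.121713·0.454545=0.0553; V=5.756574+0.121713+0.055324=5.9336

0 0 source 2.7273
1 1 load 4.3636
2 2 source 5.1074
3 3 load 5.5537
4 4 source 5.7566
5 5 load 5.8783
6 6 source 5.9336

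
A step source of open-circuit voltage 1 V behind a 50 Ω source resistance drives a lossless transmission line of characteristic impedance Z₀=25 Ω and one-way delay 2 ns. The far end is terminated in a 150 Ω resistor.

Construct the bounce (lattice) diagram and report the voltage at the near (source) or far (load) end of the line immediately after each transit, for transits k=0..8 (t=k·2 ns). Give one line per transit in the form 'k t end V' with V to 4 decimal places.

Γ_L=0.714286, Γ_S=0.333333; launch V₁=1·25/75=0.333333
k=0 src: V=0.3333
k=1 load: inc=0.333333, refl=0.333333·0.714286=0.2381; V=0.000000+0.333333+0.238095=0.5714
k=2 src: inc=0.238095, refl=0.238095·0.333333=0.0794; V=0.333333+0.238095+0.079365=0.6508
k=3 load: inc=0.079365, refl=0.079365·0.714286=0.0567; V=0.571429+0.079365+0.056689=0.7075
k=4 src: inc=0.056689, refl=0.056689·0.333333=0.0189; V=0.650794+0.056689+0.018896=0.7264
k=5 load: inc=0.018896, refl=0.018896·0.714286=0.0135; V=0.707483+0.018896+0.013497=0.7399
k=6 src: inc=0.013497, refl=0.013497·0.333333=0.0045; V=0.726379+0.013497+0.004499=0.7444
k=7 load: inc=0.004499, refl=0.004499·0.714286=0.0032; V=0.739877+0.004499+0.003214=0.7476
k=8 src: inc=0.003214, refl=0.003214·0.333333=0.0011; V=0.744376+0.003214+0.001071=0.7487

0 0 source 0.3333
1 2 load 0.5714
2 4 source 0.6508
3 6 load 0.7075
4 8 source 0.7264
5 10 load 0.7399
6 12 source 0.7444
7 14 load 0.7476
8 16 source 0.7487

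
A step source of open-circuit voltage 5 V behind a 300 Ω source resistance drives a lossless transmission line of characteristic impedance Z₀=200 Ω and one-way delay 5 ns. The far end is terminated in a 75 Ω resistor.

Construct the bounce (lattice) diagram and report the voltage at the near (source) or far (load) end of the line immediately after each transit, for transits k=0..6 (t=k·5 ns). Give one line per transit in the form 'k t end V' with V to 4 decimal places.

Γ_L=-0.454545, Γ_S=0.200000; launch V₁=5·200/500=2.000000
k=0 src: V=2.0000
k=1 load: inc=2.000000, refl=2.000000·-0.454545=-0.9091; V=0.000000+2.000000+-0.909091=1.0909
k=2 src: inc=-0.909091, refl=-0.909091·0.200000=-0.1818; V=2.000000+-0.909091+-0.181818=0.9091
k=3 load: inc=-0.181818, refl=-0.181818·-0.454545=0.0826; V=1.090909+-0.181818+0.082645=0.9917
k=4 src: inc=0.082645, refl=0.082645·0.200000=0.0165; V=0.909091+0.082645+0.016529=1.0083
k=5 load: inc=0.016529, refl=0.016529·-0.454545=-0.0075; V=0.991736+0.016529+-0.007513=1.0008
k=6 src: inc=-0.007513, refl=-0.007513·0.200000=-0.0015; V=1.008264+-0.007513+-0.001503=0.9992

0 0 source 2.0000
1 5 load 1.0909
2 10 source 0.9091
3 15 load 0.9917
4 20 source 1.0083
5 25 load 1.0008
6 30 source 0.9992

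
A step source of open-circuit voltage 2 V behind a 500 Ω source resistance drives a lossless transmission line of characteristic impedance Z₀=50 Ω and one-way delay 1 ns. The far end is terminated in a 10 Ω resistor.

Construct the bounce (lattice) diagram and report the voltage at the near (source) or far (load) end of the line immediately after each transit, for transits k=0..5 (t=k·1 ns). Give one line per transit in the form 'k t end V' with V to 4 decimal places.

Γ_L=-0.666667, Γ_S=0.818182; launch V₁=2·50/550=0.181818
k=0 src: V=0.1818
k=1 load: inc=0.181818, refl=0.181818·-0.666667=-0.1212; V=0.000000+0.181818+-0.121212=0.0606
k=2 src: inc=-0.121212, refl=-0.121212·0.818182=-0.0992; V=0.181818+-0.121212+-0.099174=-0.0386
k=3 load: inc=-0.099174, refl=-0.099174·-0.666667=0.0661; V=0.060606+-0.099174+0.066116=0.0275
k=4 src: inc=0.066116, refl=0.066116·0.818182=0.0541; V=-0.038567+0.066116+0.054095=0.0816
k=5 load: inc=0.054095, refl=0.054095·-0.666667=-0.0361; V=0.027548+0.054095+-0.036063=0.0456

0 0 source 0.1818
1 1 load 0.0606
2 2 source -0.0386
3 3 load 0.0275
4 4 source 0.0816
5 5 load 0.0456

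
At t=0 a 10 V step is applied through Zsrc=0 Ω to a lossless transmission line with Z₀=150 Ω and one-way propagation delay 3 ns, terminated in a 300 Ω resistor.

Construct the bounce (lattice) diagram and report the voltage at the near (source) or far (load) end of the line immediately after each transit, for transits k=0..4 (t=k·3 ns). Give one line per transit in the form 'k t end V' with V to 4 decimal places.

0 0 source 10.0000
1 3 load 13.3333
2 6 source 10.0000
3 9 load 8.8889
4 12 source 10.0000

Γ_L=0.333333, Γ_S=-1.000000; launch V₁=10·150/150=10.000000
k=0 src: V=10.0000
k=1 load: inc=10.000000, refl=10.000000·0.333333=3.3333; V=0.000000+10.000000+3.333333=13.3333
k=2 src: inc=3.333333, refl=3.333333·-1.000000=-3.3333; V=10.000000+3.333333+-3.333333=10.0000
k=3 load: inc=-3.333333, refl=-3.333333·0.333333=-1.1111; V=13.333333+-3.333333+-1.111111=8.8889
k=4 src: inc=-1.111111, refl=-1.111111·-1.000000=1.1111; V=10.000000+-1.111111+1.111111=10.0000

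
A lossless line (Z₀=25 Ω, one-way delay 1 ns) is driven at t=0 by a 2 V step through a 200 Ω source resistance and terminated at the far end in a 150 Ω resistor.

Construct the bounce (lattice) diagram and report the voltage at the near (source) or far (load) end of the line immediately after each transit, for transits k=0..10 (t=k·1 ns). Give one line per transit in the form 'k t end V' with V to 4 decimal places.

0 0 source 0.2222
1 1 load 0.3810
2 2 source 0.5044
3 3 load 0.5926
4 4 source 0.6612
5 5 load 0.7102
6 6 source 0.7483
7 7 load 0.7755
8 8 source 0.7967
9 9 load 0.8118
10 10 source 0.8235

Γ_L=0.714286, Γ_S=0.777778; launch V₁=2·25/225=0.222222
k=0 src: V=0.2222
k=1 load: inc=0.222222, refl=0.222222·0.714286=0.1587; V=0.000000+0.222222+0.158730=0.3810
k=2 src: inc=0.158730, refl=0.158730·0.777778=0.1235; V=0.222222+0.158730+0.123457=0.5044
k=3 load: inc=0.123457, refl=0.123457·0.714286=0.0882; V=0.380952+0.123457+0.088183=0.5926
k=4 src: inc=0.088183, refl=0.088183·0.777778=0.0686; V=0.504409+0.088183+0.068587=0.6612
k=5 load: inc=0.068587, refl=0.068587·0.714286=0.0490; V=0.592593+0.068587+0.048991=0.7102
k=6 src: inc=0.048991, refl=0.048991·0.777778=0.0381; V=0.661180+0.048991+0.038104=0.7483
k=7 load: inc=0.038104, refl=0.038104·0.714286=0.0272; V=0.710170+0.038104+0.027217=0.7755
k=8 src: inc=0.027217, refl=0.027217·0.777778=0.0212; V=0.748274+0.027217+0.021169=0.7967
k=9 load: inc=0.021169, refl=0.021169·0.714286=0.0151; V=0.775492+0.021169+0.015121=0.8118
k=10 src: inc=0.015121, refl=0.015121·0.777778=0.0118; V=0.796660+0.015121+0.011760=0.8235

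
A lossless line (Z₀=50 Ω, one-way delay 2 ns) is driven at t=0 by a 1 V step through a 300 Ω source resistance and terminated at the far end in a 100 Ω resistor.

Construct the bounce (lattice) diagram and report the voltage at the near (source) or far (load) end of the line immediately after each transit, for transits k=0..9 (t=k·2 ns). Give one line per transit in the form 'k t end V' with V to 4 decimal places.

Γ_L=0.333333, Γ_S=0.714286; launch V₁=1·50/350=0.142857
k=0 src: V=0.1429
k=1 load: inc=0.142857, refl=0.142857·0.333333=0.0476; V=0.000000+0.142857+0.047619=0.1905
k=2 src: inc=0.047619, refl=0.047619·0.714286=0.0340; V=0.142857+0.047619+0.034014=0.2245
k=3 load: inc=0.034014, refl=0.034014·0.333333=0.0113; V=0.190476+0.034014+0.011338=0.2358
k=4 src: inc=0.011338, refl=0.011338·0.714286=0.0081; V=0.224490+0.011338+0.008098=0.2439
k=5 load: inc=0.008098, refl=0.008098·0.333333=0.0027; V=0.235828+0.008098+0.002699=0.2466
k=6 src: inc=0.002699, refl=0.002699·0.714286=0.0019; V=0.243926+0.002699+0.001928=0.2486
k=7 load: inc=0.001928, refl=0.001928·0.333333=0.0006; V=0.246626+0.001928+0.000643=0.2492
k=8 src: inc=0.000643, refl=0.000643·0.714286=0.0005; V=0.248554+0.000643+0.000459=0.2497
k=9 load: inc=0.000459, refl=0.000459·0.333333=0.0002; V=0.249197+0.000459+0.000153=0.2498

0 0 source 0.1429
1 2 load 0.1905
2 4 source 0.2245
3 6 load 0.2358
4 8 source 0.2439
5 10 load 0.2466
6 12 source 0.2486
7 14 load 0.2492
8 16 source 0.2497
9 18 load 0.2498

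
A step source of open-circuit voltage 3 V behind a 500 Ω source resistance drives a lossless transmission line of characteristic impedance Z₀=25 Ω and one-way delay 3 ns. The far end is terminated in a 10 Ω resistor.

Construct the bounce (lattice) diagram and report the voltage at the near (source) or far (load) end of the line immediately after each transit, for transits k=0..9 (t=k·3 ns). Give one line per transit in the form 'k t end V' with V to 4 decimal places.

Γ_L=-0.428571, Γ_S=0.904762; launch V₁=3·25/525=0.142857
k=0 src: V=0.1429
k=1 load: inc=0.142857, refl=0.142857·-0.428571=-0.0612; V=0.000000+0.142857+-0.061224=0.0816
k=2 src: inc=-0.061224, refl=-0.061224·0.904762=-0.0554; V=0.142857+-0.061224+-0.055394=0.0262
k=3 load: inc=-0.055394, refl=-0.055394·-0.428571=0.0237; V=0.081633+-0.055394+0.023740=0.0500
k=4 src: inc=0.023740, refl=0.023740·0.904762=0.0215; V=0.026239+0.023740+0.021479=0.0715
k=5 load: inc=0.021479, refl=0.021479·-0.428571=-0.0092; V=0.049979+0.021479+-0.009205=0.0623
k=6 src: inc=-0.009205, refl=-0.009205·0.904762=-0.0083; V=0.071458+-0.009205+-0.008329=0.0539
k=7 load: inc=-0.008329, refl=-0.008329·-0.428571=0.0036; V=0.062253+-0.008329+0.003569=0.0575
k=8 src: inc=0.003569, refl=0.003569·0.904762=0.0032; V=0.053924+0.003569+0.003229=0.0607
k=9 load: inc=0.003229, refl=0.003229·-0.428571=-0.0014; V=0.057494+0.003229+-0.001384=0.0593

0 0 source 0.1429
1 3 load 0.0816
2 6 source 0.0262
3 9 load 0.0500
4 12 source 0.0715
5 15 load 0.0623
6 18 source 0.0539
7 21 load 0.0575
8 24 source 0.0607
9 27 load 0.0593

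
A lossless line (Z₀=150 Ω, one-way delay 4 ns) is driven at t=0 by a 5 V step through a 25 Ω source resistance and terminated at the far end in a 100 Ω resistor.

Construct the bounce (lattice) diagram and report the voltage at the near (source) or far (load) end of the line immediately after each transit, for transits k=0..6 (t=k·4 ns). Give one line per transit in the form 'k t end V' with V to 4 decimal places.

0 0 source 4.2857
1 4 load 3.4286
2 8 source 4.0408
3 12 load 3.9184
4 16 source 4.0058
5 20 load 3.9883
6 24 source 4.0008

Γ_L=-0.200000, Γ_S=-0.714286; launch V₁=5·150/175=4.285714
k=0 src: V=4.2857
k=1 load: inc=4.285714, refl=4.285714·-0.200000=-0.8571; V=0.000000+4.285714+-0.857143=3.4286
k=2 src: inc=-0.857143, refl=-0.857143·-0.714286=0.6122; V=4.285714+-0.857143+0.612245=4.0408
k=3 load: inc=0.612245, refl=0.612245·-0.200000=-0.1224; V=3.428571+0.612245+-0.122449=3.9184
k=4 src: inc=-0.122449, refl=-0.122449·-0.714286=0.0875; V=4.040816+-0.122449+0.087464=4.0058
k=5 load: inc=0.087464, refl=0.087464·-0.200000=-0.0175; V=3.918367+0.087464+-0.017493=3.9883
k=6 src: inc=-0.017493, refl=-0.017493·-0.714286=0.0125; V=4.005831+-0.017493+0.012495=4.0008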